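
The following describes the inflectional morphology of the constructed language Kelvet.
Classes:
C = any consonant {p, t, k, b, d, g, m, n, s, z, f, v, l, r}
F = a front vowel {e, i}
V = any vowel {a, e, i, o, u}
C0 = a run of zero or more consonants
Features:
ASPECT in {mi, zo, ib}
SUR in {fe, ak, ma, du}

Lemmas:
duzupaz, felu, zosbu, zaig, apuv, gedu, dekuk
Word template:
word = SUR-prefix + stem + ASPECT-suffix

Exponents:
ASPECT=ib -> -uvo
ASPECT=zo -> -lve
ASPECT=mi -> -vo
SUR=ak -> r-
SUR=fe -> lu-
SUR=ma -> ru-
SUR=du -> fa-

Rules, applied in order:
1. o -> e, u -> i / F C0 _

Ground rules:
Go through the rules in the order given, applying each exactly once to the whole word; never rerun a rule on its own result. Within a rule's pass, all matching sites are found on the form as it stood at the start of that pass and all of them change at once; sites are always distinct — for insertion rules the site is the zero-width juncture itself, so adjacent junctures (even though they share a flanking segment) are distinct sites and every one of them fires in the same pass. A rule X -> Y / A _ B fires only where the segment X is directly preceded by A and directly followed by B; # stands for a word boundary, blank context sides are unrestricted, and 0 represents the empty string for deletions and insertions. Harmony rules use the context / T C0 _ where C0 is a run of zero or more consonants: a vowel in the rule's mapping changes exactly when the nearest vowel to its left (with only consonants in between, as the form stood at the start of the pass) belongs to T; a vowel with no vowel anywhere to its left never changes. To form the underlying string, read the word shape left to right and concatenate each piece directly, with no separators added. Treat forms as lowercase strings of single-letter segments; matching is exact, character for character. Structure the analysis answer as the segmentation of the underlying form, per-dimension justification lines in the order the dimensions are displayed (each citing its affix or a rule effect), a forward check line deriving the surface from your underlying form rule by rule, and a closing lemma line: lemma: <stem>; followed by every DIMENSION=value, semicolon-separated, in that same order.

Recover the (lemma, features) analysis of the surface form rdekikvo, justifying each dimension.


underlying: r-dekuk-vo
ASPECT=mi - signalled by the affix -vo
SUR=ak - signalled by the affix r-
check: rdekukvo -> rdekikvo
lemma: dekuk; ASPECT=mi; SUR=ak


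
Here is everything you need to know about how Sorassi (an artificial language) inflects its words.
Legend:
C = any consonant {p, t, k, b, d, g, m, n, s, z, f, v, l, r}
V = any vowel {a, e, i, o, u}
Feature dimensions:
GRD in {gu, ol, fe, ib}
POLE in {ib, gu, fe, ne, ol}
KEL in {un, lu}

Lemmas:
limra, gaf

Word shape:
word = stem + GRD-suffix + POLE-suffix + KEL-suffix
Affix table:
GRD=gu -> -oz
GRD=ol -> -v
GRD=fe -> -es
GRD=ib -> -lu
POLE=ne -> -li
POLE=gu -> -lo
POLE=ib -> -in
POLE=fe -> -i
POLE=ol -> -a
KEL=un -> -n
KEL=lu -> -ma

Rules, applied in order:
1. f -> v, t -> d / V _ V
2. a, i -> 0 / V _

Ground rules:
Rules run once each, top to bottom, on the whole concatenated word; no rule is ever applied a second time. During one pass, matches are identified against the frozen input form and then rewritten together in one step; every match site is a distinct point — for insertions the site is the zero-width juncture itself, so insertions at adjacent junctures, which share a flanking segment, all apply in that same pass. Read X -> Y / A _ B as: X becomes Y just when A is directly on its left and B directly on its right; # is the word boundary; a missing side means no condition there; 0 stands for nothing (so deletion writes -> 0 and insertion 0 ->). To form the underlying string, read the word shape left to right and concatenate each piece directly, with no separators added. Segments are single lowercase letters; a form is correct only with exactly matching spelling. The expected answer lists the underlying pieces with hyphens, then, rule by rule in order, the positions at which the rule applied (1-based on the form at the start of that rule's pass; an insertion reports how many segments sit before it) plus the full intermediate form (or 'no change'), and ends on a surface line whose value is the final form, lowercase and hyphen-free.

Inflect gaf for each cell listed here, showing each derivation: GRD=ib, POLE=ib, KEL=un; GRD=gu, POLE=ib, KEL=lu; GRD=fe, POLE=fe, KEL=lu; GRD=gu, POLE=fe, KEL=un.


cell GRD=ib, POLE=ib, KEL=un:
underlying: gaf-lu-in-n
1. f -> v, t -> d / V _ V: no change
2. a, i -> 0 / V _: fires at position(s) 6: gaflunn
surface: gaflunn

cell GRD=gu, POLE=ib, KEL=lu:
underlying: gaf-oz-in-ma
1. f -> v, t -> d / V _ V: fires at position(s) 3: gavozinma
2. a, i -> 0 / V _: no change
surface: gavozinma

cell GRD=fe, POLE=fe, KEL=lu:
underlying: gaf-es-i-ma
1. f -> v, t -> d / V _ V: fires at position(s) 3: gavesima
2. a, i -> 0 / V _: no change
surface: gavesima

cell GRD=gu, POLE=fe, KEL=un:
underlying: gaf-oz-i-n
1. f -> v, t -> d / V _ V: fires at position(s) 3: gavozin
2. a, i -> 0 / V _: no change
surface: gavozin


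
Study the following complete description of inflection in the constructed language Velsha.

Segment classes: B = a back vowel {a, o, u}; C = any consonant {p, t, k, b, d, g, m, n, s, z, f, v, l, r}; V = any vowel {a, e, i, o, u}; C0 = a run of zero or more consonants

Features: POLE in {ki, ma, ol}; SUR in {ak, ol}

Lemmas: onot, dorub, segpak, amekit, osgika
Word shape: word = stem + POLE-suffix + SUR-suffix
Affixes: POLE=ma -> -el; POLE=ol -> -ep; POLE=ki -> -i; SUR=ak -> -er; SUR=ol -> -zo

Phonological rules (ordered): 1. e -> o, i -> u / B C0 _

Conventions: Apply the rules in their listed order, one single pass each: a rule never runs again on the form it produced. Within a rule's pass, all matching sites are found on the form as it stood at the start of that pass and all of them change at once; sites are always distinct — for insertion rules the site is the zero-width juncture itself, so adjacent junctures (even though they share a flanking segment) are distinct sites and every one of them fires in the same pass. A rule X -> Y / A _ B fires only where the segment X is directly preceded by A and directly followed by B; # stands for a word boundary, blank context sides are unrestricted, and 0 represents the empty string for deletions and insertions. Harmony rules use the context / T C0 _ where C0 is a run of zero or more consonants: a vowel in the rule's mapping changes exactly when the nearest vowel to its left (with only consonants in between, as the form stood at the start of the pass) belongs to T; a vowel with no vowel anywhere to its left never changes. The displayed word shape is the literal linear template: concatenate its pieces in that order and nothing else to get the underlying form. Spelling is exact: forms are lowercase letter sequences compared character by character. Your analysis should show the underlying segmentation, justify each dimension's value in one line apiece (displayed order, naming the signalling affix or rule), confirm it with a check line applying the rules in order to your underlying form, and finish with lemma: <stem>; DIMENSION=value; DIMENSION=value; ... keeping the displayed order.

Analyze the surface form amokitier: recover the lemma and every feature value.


underlying: amekit-i-er
POLE=ki - signalled by the affix -i
SUR=ak - signalled by the affix -er
check: amekitier -> amokitier
lemma: amekit; POLE=ki; SUR=ak


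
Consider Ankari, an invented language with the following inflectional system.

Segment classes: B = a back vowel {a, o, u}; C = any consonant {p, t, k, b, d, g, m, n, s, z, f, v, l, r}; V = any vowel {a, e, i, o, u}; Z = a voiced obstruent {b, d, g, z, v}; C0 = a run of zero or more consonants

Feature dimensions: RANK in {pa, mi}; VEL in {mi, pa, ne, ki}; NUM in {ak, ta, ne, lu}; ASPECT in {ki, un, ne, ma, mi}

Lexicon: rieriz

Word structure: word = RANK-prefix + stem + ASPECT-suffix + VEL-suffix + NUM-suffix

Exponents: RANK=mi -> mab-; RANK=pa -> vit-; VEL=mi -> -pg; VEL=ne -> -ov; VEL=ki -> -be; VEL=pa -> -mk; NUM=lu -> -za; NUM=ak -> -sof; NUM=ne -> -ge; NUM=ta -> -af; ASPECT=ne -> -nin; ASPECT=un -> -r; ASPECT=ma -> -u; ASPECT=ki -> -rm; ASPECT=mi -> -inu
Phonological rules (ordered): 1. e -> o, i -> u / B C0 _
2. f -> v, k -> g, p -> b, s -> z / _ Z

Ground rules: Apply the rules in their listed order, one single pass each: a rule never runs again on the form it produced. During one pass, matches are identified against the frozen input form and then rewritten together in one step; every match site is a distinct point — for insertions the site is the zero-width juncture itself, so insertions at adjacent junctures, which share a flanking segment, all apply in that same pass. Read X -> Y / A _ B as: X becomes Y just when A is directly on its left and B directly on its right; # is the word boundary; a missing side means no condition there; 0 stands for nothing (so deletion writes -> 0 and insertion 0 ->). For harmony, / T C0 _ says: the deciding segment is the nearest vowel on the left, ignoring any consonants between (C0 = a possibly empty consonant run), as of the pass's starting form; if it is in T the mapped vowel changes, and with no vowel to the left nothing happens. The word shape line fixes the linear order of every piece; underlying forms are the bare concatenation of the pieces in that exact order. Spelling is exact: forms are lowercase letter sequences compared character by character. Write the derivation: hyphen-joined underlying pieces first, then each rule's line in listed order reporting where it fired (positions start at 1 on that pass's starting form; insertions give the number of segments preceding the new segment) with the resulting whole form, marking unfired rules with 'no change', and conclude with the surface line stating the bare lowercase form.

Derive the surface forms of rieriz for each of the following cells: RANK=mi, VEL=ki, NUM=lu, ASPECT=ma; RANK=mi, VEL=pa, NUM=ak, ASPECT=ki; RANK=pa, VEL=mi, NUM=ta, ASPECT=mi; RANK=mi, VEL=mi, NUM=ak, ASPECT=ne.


cell RANK=mi, VEL=ki, NUM=lu, ASPECT=ma:
underlying: mab-rieriz-u-be-za
1. e -> o, i -> u / B C0 _: fires at position(s) 5, 12: mabruerizuboza
2. f -> v, k -> g, p -> b, s -> z / _ Z: no change
surface: mabruerizuboza

cell RANK=mi, VEL=pa, NUM=ak, ASPECT=ki:
underlying: mab-rieriz-rm-mk-sof
1. e -> o, i -> u / B C0 _: fires at position(s) 5: mabruerizrmmksof
2. f -> v, k -> g, p -> b, s -> z / _ Z: no change
surface: mabruerizrmmksof

cell RANK=pa, VEL=mi, NUM=ta, ASPECT=mi:
underlying: vit-rieriz-inu-pg-af
1. e -> o, i -> u / B C0 _: no change
2. f -> v, k -> g, p -> b, s -> z / _ Z: fires at position(s) 13: vitrierizinubgaf
surface: vitrierizinubgaf

cell RANK=mi, VEL=mi, NUM=ak, ASPECT=ne:
underlying: mab-rieriz-nin-pg-sof
1. e -> o, i -> u / B C0 _: fires at position(s) 5: mabruerizninpgsof
2. f -> v, k -> g, p -> b, s -> z / _ Z: fires at position(s) 13: mabruerizninbgsof
surface: mabruerizninbgsof


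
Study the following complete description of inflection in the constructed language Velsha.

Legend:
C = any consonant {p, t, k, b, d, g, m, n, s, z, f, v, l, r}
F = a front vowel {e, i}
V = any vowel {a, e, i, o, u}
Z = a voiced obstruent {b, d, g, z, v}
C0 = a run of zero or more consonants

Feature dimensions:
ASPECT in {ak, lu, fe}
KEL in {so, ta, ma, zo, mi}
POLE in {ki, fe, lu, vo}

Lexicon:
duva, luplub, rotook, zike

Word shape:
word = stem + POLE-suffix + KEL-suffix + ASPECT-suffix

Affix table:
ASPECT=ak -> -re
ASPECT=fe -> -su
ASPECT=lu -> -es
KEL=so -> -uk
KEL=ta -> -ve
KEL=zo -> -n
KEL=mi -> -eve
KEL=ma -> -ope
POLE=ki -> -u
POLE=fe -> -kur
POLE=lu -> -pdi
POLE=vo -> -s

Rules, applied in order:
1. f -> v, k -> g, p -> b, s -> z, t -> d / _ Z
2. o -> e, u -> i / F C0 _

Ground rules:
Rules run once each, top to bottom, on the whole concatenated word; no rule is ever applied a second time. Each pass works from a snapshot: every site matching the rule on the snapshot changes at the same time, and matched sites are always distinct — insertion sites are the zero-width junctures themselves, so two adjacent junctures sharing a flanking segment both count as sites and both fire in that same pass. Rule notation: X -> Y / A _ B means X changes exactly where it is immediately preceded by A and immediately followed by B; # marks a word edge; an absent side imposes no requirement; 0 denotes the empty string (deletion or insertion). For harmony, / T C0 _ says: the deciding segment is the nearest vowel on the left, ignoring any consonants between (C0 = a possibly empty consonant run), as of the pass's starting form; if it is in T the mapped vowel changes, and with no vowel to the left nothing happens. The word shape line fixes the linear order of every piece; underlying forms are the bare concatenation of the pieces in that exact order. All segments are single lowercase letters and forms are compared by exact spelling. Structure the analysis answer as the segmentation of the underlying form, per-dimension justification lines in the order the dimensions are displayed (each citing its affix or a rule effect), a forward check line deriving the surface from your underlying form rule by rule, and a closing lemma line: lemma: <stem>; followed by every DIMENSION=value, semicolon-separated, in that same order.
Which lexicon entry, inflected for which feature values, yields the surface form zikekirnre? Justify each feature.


underlying: zike-kur-n-re
ASPECT=ak - signalled by the affix -re
KEL=zo - signalled by the affix -n
POLE=fe - signalled by the affix -kur
check: zikekurnre -> zikekurnre -> zikekirnre
lemma: zike; ASPECT=ak; KEL=zo; POLE=fe


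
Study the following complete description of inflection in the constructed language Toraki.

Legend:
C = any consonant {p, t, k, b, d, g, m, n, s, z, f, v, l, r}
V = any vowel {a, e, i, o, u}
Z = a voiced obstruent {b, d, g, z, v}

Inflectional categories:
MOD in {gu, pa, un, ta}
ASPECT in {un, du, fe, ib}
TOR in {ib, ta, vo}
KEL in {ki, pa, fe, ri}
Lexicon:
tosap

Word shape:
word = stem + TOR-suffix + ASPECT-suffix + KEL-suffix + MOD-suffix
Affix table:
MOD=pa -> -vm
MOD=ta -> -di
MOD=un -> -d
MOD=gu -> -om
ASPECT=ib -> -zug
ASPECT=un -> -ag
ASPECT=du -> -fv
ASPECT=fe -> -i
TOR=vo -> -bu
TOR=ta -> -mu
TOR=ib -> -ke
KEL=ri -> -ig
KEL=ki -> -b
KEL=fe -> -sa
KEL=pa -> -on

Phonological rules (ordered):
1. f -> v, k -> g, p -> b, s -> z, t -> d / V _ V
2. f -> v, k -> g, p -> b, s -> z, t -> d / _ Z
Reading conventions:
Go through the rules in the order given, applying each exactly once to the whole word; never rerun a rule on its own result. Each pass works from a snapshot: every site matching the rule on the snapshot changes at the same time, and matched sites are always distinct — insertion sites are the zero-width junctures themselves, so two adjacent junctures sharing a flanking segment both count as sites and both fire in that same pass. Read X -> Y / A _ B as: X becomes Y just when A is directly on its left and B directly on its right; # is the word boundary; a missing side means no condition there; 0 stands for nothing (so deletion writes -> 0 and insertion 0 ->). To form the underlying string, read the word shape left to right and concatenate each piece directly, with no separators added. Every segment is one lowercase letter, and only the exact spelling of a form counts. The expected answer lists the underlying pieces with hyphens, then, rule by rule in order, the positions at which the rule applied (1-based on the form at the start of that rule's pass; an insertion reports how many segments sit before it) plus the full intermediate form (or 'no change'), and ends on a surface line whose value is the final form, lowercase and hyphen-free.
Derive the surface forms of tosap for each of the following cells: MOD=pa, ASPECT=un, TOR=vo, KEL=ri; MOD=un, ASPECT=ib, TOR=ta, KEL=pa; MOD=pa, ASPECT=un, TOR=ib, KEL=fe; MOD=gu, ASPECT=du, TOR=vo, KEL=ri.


cell MOD=pa, ASPECT=un, TOR=vo, KEL=ri:
underlying: tosap-bu-ag-ig-vm
1. f -> v, k -> g, p -> b, s -> z, t -> d / V _ V: fires at position(s) 3: tozapbuagigvm
2. f -> v, k -> g, p -> b, s -> z, t -> d / _ Z: fires at position(s) 5: tozabbuagigvm
surface: tozabbuagigvm

cell MOD=un, ASPECT=ib, TOR=ta, KEL=pa:
underlying: tosap-mu-zug-on-d
1. f -> v, k -> g, p -> b, s -> z, t -> d / V _ V: fires at position(s) 3: tozapmuzugond
2. f -> v, k -> g, p -> b, s -> z, t -> d / _ Z: no change
surface: tozapmuzugond

cell MOD=pa, ASPECT=un, TOR=ib, KEL=fe:
underlying: tosap-ke-ag-sa-vm
1. f -> v, k -> g, p -> b, s -> z, t -> d / V _ V: fires at position(s) 3: tozapkeagsavm
2. f -> v, k -> g, p -> b, s -> z, t -> d / _ Z: no change
surface: tozapkeagsavm

cell MOD=gu, ASPECT=du, TOR=vo, KEL=ri:
underlying: tosap-bu-fv-ig-om
1. f -> v, k -> g, p -> b, s -> z, t -> d / V _ V: fires at position(s) 3: tozapbufvigom
2. f -> v, k -> g, p -> b, s -> z, t -> d / _ Z: fires at position(s) 5, 8: tozabbuvvigom
surface: tozabbuvvigom


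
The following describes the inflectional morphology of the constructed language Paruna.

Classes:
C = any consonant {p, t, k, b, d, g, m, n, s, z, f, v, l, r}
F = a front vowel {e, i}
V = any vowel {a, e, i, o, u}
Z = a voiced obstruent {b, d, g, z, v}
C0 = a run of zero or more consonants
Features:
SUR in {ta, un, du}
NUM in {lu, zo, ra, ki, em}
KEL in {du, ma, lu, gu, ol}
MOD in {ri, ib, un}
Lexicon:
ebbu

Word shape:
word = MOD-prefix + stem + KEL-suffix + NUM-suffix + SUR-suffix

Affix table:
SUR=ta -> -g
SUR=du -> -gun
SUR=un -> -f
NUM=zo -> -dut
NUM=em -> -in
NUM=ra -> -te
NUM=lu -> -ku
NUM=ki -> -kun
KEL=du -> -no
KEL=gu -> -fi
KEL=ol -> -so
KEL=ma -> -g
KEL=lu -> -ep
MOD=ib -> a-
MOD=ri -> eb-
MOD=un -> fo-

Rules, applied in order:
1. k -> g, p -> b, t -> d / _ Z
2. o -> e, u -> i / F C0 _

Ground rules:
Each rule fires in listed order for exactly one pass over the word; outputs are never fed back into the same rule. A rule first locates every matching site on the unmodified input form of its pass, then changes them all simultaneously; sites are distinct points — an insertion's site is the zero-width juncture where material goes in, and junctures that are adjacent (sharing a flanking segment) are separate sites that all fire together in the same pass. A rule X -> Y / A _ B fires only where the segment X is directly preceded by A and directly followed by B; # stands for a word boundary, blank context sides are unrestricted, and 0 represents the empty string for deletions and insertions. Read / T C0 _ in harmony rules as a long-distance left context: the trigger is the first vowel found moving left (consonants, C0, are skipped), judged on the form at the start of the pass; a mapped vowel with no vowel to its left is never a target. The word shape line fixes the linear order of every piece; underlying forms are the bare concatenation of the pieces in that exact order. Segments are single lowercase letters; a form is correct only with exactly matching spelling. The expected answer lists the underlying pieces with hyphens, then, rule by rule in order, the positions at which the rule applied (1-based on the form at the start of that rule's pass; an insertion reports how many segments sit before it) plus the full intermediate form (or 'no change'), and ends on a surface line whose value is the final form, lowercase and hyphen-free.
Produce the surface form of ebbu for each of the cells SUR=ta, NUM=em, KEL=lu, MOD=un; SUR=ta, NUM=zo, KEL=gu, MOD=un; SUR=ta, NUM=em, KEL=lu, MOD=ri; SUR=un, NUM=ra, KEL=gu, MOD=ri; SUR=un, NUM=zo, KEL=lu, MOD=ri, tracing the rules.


cell SUR=ta, NUM=em, KEL=lu, MOD=un:
underlying: fo-ebbu-ep-in-g
1. k -> g, p -> b, t -> d / _ Z: no change
2. o -> e, u -> i / F C0 _: fires at position(s) 6: foebbieping
surface: foebbieping

cell SUR=ta, NUM=zo, KEL=gu, MOD=un:
underlying: fo-ebbu-fi-dut-g
1. k -> g, p -> b, t -> d / _ Z: fires at position(s) 11: foebbufidudg
2. o -> e, u -> i / F C0 _: fires at position(s) 6, 10: foebbifididg
surface: foebbifididg

cell SUR=ta, NUM=em, KEL=lu, MOD=ri:
underlying: eb-ebbu-ep-in-g
1. k -> g, p -> b, t -> d / _ Z: no change
2. o -> e, u -> i / F C0 _: fires at position(s) 6: ebebbieping
surface: ebebbieping

cell SUR=un, NUM=ra, KEL=gu, MOD=ri:
underlying: eb-ebbu-fi-te-f
1. k -> g, p -> b, t -> d / _ Z: no change
2. o -> e, u -> i / F C0 _: fires at position(s) 6: ebebbifitef
surface: ebebbifitef

cell SUR=un, NUM=zo, KEL=lu, MOD=ri:
underlying: eb-ebbu-ep-dut-f
1. k -> g, p -> b, t -> d / _ Z: fires at position(s) 8: ebebbuebdutf
2. o -> e, u -> i / F C0 _: fires at position(s) 6, 10: ebebbiebditf
surface: ebebbiebditf


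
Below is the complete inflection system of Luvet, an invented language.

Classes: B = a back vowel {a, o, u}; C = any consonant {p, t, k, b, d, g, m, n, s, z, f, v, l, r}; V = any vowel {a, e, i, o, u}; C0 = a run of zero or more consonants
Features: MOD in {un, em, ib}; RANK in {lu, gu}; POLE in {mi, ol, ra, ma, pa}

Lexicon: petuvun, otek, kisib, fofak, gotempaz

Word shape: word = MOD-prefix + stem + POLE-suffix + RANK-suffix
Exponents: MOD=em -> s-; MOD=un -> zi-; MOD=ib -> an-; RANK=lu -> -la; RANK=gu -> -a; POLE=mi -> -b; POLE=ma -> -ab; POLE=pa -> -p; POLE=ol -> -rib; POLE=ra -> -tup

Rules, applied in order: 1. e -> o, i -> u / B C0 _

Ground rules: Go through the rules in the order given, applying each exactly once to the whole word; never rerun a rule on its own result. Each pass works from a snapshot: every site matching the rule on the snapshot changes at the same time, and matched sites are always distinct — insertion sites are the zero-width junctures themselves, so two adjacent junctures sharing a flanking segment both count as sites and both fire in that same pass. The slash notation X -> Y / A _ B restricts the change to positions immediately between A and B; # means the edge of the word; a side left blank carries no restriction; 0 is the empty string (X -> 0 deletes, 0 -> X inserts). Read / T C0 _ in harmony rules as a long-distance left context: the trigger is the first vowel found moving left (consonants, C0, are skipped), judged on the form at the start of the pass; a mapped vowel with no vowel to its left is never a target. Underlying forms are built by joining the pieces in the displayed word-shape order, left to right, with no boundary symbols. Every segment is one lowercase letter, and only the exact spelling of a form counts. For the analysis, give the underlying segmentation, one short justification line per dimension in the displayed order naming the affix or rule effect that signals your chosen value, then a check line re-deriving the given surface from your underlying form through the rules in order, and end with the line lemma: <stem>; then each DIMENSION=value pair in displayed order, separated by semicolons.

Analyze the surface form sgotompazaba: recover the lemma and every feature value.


underlying: s-gotempaz-ab-a
MOD=em - signalled by the affix s-
RANK=gu - signalled by the affix -a
POLE=ma - signalled by the affix -ab
check: sgotempazaba -> sgotompazaba
lemma: gotempaz; MOD=em; RANK=gu; POLE=ma


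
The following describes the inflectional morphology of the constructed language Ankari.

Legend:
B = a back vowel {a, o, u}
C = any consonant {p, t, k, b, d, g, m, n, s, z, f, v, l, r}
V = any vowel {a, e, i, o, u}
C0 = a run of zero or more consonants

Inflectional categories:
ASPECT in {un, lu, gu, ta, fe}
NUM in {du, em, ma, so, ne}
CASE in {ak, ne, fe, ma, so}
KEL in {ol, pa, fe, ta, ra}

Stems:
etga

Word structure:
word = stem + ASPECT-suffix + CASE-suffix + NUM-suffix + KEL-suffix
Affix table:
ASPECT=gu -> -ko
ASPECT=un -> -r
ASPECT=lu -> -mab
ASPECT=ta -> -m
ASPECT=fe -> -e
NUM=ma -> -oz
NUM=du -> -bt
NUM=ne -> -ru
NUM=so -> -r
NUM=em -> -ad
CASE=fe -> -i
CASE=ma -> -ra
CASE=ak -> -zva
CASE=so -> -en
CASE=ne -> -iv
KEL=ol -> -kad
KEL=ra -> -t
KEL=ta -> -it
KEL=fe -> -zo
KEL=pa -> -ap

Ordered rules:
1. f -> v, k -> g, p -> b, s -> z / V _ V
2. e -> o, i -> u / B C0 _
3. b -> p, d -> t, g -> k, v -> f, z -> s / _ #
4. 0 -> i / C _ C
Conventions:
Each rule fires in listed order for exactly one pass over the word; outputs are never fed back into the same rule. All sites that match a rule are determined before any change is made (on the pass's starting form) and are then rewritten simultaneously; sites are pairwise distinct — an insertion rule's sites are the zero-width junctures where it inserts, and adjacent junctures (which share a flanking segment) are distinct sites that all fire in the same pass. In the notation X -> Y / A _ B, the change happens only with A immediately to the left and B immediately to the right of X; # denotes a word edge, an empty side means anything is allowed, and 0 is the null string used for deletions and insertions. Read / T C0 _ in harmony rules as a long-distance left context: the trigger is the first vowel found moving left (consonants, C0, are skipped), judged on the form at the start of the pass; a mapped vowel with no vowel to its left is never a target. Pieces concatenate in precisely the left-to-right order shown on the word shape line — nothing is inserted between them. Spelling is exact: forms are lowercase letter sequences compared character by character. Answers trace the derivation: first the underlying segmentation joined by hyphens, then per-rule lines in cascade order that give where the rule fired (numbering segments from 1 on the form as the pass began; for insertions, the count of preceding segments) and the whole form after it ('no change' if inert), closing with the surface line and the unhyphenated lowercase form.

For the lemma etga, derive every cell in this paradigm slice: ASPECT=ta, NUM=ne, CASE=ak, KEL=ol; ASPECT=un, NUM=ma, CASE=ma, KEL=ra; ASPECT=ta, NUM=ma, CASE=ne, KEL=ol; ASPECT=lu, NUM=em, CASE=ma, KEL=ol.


cell ASPECT=ta, NUM=ne, CASE=ak, KEL=ol:
underlying: etga-m-zva-ru-kad
1. f -> v, k -> g, p -> b, s -> z / V _ V: fires at position(s) 11: etgamzvarugad
2. e -> o, i -> u / B C0 _: no change
3. b -> p, d -> t, g -> k, v -> f, z -> s / _ #: fires at position(s) 13: etgamzvarugat
4. 0 -> i / C _ C: inserts after position(s) 2, 5, 6: etigamizivarugat
surface: etigamizivarugat

cell ASPECT=un, NUM=ma, CASE=ma, KEL=ra:
underlying: etga-r-ra-oz-t
1. f -> v, k -> g, p -> b, s -> z / V _ V: no change
2. e -> o, i -> u / B C0 _: no change
3. b -> p, d -> t, g -> k, v -> f, z -> s / _ #: no change
4. 0 -> i / C _ C: inserts after position(s) 2, 5, 9: etigariraozit
surface: etigariraozit

cell ASPECT=ta, NUM=ma, CASE=ne, KEL=ol:
underlying: etga-m-iv-oz-kad
1. f -> v, k -> g, p -> b, s -> z / V _ V: no change
2. e -> o, i -> u / B C0 _: fires at position(s) 6: etgamuvozkad
3. b -> p, d -> t, g -> k, v -> f, z -> s / _ #: fires at position(s) 12: etgamuvozkat
4. 0 -> i / C _ C: inserts after position(s) 2, 9: etigamuvozikat
surface: etigamuvozikat

cell ASPECT=lu, NUM=em, CASE=ma, KEL=ol:
underlying: etga-mab-ra-ad-kad
1. f -> v, k -> g, p -> b, s -> z / V _ V: no change
2. e -> o, i -> u / B C0 _: no change
3. b -> p, d -> t, g -> k, v -> f, z -> s / _ #: fires at position(s) 14: etgamabraadkat
4. 0 -> i / C _ C: inserts after position(s) 2, 7, 11: etigamabiraadikat
surface: etigamabiraadikat


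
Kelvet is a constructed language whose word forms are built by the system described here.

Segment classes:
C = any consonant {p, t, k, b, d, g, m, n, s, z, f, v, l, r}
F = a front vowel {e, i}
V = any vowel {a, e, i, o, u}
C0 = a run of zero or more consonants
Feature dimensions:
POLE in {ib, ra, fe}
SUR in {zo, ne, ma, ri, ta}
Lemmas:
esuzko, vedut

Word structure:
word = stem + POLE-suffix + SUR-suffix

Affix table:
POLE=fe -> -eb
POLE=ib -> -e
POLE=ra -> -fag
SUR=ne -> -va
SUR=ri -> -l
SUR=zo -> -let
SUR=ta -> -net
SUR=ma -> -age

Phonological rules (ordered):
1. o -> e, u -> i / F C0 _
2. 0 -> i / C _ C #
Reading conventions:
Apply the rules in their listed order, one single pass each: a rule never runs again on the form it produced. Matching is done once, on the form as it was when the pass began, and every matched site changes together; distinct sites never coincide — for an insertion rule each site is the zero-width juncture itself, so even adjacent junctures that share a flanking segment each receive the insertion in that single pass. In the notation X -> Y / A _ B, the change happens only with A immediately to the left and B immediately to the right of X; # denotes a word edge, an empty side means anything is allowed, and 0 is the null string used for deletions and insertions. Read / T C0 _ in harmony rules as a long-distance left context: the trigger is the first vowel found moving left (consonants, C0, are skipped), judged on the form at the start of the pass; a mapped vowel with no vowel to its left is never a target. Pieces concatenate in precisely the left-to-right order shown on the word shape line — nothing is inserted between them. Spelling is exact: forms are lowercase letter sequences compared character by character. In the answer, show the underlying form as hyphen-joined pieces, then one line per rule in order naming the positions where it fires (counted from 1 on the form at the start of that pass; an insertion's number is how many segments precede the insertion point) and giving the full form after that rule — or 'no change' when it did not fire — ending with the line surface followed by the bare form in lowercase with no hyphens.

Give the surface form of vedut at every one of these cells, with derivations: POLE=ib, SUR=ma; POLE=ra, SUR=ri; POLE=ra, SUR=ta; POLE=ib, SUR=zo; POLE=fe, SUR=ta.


cell POLE=ib, SUR=ma:
underlying: vedut-e-age
1. o -> e, u -> i / F C0 _: fires at position(s) 4: vediteage
2. 0 -> i / C _ C #: no change
surface: vediteage

cell POLE=ra, SUR=ri:
underlying: vedut-fag-l
1. o -> e, u -> i / F C0 _: fires at position(s) 4: veditfagl
2. 0 -> i / C _ C #: inserts after position(s) 8: veditfagil
surface: veditfagil

cell POLE=ra, SUR=ta:
underlying: vedut-fag-net
1. o -> e, u -> i / F C0 _: fires at position(s) 4: veditfagnet
2. 0 -> i / C _ C #: no change
surface: veditfagnet

cell POLE=ib, SUR=zo:
underlying: vedut-e-let
1. o -> e, u -> i / F C0 _: fires at position(s) 4: veditelet
2. 0 -> i / C _ C #: no change
surface: veditelet

cell POLE=fe, SUR=ta:
underlying: vedut-eb-net
1. o -> e, u -> i / F C0 _: fires at position(s) 4: veditebnet
2. 0 -> i / C _ C #: no change
surface: veditebnet


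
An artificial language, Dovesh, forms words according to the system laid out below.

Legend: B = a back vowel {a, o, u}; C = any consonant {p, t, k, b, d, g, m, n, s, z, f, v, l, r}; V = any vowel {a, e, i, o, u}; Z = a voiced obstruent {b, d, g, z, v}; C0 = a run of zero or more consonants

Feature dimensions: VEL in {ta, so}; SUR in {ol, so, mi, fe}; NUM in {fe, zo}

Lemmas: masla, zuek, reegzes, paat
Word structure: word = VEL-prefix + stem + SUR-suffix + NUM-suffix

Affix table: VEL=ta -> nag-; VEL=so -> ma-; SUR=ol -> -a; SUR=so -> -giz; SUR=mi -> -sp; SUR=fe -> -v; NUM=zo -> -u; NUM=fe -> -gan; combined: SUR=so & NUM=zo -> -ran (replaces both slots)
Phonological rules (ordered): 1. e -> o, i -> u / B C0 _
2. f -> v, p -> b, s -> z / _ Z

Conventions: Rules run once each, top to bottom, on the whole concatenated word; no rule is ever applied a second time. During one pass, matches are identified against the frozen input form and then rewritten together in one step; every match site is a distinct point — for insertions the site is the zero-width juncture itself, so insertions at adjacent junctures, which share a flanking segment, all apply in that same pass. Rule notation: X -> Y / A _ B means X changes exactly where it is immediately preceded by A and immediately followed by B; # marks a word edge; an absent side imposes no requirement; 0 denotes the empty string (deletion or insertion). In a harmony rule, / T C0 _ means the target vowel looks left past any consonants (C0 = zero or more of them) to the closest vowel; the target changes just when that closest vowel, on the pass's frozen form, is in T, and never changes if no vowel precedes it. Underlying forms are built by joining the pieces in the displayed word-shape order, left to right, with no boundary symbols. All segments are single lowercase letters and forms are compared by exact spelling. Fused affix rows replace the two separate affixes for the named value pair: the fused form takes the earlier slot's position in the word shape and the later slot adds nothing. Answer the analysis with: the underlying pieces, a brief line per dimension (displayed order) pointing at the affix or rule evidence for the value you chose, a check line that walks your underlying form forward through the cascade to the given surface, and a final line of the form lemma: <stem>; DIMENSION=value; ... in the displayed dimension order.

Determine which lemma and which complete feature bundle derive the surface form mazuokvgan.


underlying: ma-zuek-v-gan
VEL=so - signalled by the affix ma-
SUR=fe - signalled by the affix -v
NUM=fe - signalled by the affix -gan
check: mazuekvgan -> mazuokvgan -> mazuokvgan
lemma: zuek; VEL=so; SUR=fe; NUM=fe


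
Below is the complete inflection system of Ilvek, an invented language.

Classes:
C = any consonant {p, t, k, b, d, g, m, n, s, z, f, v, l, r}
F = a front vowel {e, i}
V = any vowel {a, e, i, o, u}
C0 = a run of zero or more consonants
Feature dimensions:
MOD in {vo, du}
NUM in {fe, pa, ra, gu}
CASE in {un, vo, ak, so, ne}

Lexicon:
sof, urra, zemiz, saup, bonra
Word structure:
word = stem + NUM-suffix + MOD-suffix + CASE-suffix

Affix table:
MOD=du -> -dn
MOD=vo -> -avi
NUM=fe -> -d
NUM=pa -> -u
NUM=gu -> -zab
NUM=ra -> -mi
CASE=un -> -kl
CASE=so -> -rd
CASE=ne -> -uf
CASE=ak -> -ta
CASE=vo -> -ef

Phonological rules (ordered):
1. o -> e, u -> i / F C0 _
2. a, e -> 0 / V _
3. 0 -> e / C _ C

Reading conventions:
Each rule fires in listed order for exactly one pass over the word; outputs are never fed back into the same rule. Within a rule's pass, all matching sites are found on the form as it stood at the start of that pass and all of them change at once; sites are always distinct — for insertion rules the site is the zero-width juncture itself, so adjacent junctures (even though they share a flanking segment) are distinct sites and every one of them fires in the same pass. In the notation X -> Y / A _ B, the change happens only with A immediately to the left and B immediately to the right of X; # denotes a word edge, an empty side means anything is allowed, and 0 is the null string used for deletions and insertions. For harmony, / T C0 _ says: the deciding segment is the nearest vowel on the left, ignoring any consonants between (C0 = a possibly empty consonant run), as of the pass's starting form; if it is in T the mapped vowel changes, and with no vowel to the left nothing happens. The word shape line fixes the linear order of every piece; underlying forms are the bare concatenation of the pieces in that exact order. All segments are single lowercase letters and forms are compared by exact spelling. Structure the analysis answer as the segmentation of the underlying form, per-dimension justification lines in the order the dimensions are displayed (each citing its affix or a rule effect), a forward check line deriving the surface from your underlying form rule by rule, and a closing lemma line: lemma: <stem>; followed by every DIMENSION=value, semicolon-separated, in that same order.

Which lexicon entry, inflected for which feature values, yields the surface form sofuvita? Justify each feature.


underlying: sof-u-avi-ta
MOD=vo - signalled by the affix -avi
NUM=pa - signalled by the affix -u
CASE=ak - signalled by the affix -ta
check: sofuavita -> sofuavita -> sofuvita -> sofuvita
lemma: sof; MOD=vo; NUM=pa; CASE=ak


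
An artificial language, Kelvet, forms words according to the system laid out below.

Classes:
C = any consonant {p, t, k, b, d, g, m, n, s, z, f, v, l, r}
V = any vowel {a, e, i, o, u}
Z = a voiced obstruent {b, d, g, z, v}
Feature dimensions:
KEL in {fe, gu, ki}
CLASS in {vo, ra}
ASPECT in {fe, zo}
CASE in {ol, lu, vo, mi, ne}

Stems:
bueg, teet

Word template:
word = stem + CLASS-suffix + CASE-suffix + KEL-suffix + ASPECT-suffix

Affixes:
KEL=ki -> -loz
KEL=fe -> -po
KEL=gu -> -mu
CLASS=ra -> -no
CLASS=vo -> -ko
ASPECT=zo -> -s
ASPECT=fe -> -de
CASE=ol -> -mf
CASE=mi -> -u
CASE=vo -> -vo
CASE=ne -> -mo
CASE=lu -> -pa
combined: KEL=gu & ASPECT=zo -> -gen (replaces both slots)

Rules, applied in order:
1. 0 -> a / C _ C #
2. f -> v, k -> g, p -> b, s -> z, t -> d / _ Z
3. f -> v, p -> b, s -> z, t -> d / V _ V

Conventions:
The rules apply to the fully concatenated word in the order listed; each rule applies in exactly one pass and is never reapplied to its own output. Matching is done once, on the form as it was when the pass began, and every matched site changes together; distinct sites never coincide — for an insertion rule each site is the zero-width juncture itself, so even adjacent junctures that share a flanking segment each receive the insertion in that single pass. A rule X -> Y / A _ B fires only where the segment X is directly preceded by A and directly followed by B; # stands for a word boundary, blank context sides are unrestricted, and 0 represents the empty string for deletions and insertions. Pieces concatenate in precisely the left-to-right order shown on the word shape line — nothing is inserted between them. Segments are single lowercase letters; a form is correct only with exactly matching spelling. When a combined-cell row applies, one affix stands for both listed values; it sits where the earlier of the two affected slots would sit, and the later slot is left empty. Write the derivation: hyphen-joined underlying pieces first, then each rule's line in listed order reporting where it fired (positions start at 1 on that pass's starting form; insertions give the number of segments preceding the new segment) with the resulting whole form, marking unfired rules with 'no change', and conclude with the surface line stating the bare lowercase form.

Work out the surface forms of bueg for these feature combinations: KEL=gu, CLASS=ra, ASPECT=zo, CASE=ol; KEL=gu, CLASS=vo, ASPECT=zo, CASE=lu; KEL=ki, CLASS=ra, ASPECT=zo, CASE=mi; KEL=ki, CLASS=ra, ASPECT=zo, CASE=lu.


cell KEL=gu, CLASS=ra, ASPECT=zo, CASE=ol:
underlying: bueg-no-mf-gen
1. 0 -> a / C _ C #: no change
2. f -> v, k -> g, p -> b, s -> z, t -> d / _ Z: fires at position(s) 8: buegnomvgen
3. f -> v, p -> b, s -> z, t -> d / V _ V: no change
surface: buegnomvgen

cell KEL=gu, CLASS=vo, ASPECT=zo, CASE=lu:
underlying: bueg-ko-pa-gen
1. 0 -> a / C _ C #: no change
2. f -> v, k -> g, p -> b, s -> z, t -> d / _ Z: no change
3. f -> v, p -> b, s -> z, t -> d / V _ V: fires at position(s) 7: buegkobagen
surface: buegkobagen

cell KEL=ki, CLASS=ra, ASPECT=zo, CASE=mi:
underlying: bueg-no-u-loz-s
1. 0 -> a / C _ C #: inserts after position(s) 10: buegnoulozas
2. f -> v, k -> g, p -> b, s -> z, t -> d / _ Z: no change
3. f -> v, p -> b, s -> z, t -> d / V _ V: no change
surface: buegnoulozas

cell KEL=ki, CLASS=ra, ASPECT=zo, CASE=lu:
underlying: bueg-no-pa-loz-s
1. 0 -> a / C _ C #: inserts after position(s) 11: buegnopalozas
2. f -> v, k -> g, p -> b, s -> z, t -> d / _ Z: no change
3. f -> v, p -> b, s -> z, t -> d / V _ V: fires at position(s) 7: buegnobalozas
surface: buegnobalozas


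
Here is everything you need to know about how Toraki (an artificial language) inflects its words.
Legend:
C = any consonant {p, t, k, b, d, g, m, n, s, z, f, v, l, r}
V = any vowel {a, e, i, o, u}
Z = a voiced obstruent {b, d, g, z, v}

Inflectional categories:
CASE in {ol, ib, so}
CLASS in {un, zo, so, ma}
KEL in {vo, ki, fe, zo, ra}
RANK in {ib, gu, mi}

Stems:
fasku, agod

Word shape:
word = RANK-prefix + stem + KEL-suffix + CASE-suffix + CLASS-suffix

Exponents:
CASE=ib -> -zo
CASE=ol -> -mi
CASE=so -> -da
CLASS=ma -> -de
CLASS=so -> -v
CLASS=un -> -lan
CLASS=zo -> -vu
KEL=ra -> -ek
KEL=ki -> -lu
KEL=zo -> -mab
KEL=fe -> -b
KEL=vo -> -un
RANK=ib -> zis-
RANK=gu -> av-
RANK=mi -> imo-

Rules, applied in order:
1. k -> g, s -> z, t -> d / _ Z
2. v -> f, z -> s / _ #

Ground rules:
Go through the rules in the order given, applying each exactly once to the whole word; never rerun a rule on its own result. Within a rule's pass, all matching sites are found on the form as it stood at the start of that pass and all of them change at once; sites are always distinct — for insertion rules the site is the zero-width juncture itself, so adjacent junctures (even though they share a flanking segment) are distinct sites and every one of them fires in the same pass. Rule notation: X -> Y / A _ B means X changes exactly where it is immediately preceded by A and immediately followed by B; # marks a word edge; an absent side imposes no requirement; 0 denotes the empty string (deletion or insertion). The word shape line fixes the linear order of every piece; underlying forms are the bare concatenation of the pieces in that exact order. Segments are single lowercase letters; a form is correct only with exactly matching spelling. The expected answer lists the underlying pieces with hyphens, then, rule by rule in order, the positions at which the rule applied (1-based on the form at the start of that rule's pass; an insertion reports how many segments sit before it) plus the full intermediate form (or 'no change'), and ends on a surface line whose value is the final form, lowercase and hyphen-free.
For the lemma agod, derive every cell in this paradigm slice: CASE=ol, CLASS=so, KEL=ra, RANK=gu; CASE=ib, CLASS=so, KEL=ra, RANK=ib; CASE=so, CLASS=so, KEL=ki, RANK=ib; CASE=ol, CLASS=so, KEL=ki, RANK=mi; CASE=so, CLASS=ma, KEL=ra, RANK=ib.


cell CASE=ol, CLASS=so, KEL=ra, RANK=gu:
underlying: av-agod-ek-mi-v
1. k -> g, s -> z, t -> d / _ Z: no change
2. v -> f, z -> s / _ #: fires at position(s) 11: avagodekmif
surface: avagodekmif

cell CASE=ib, CLASS=so, KEL=ra, RANK=ib:
underlying: zis-agod-ek-zo-v
1. k -> g, s -> z, t -> d / _ Z: fires at position(s) 9: zisagodegzov
2. v -> f, z -> s / _ #: fires at position(s) 12: zisagodegzof
surface: zisagodegzof

cell CASE=so, CLASS=so, KEL=ki, RANK=ib:
underlying: zis-agod-lu-da-v
1. k -> g, s -> z, t -> d / _ Z: no change
2. v -> f, z -> s / _ #: fires at position(s) 12: zisagodludaf
surface: zisagodludaf

cell CASE=ol, CLASS=so, KEL=ki, RANK=mi:
underlying: imo-agod-lu-mi-v
1. k -> g, s -> z, t -> d / _ Z: no change
2. v -> f, z -> s / _ #: fires at position(s) 12: imoagodlumif
surface: imoagodlumif

cell CASE=so, CLASS=ma, KEL=ra, RANK=ib:
underlying: zis-agod-ek-da-de
1. k -> g, s -> z, t -> d / _ Z: fires at position(s) 9: zisagodegdade
2. v -> f, z -> s / _ #: no change
surface: zisagodegdade
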